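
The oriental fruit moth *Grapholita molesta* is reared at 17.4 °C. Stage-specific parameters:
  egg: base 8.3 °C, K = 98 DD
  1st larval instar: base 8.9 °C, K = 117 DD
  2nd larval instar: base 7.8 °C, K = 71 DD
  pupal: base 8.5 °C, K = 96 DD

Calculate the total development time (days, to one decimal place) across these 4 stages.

42.7 days

egg: 98 / (17.4 − 8.3) = 98 / 9.1 = 10.769 d.
1st larval instar: 117 / (17.4 − 8.9) = 117 / 8.5 = 13.765 d.
2nd larval instar: 71 / (17.4 − 7.8) = 71 / 9.6 = 7.396 d.
pupal: 96 / (17.4 − 8.5) = 96 / 8.9 = 10.787 d.
Sum = 42.716 ≈ 42.7 days.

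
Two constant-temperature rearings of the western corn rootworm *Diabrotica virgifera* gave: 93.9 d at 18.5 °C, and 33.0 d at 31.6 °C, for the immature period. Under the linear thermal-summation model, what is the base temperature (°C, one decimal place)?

11.4 °C

Equal thermal constants: D₁(T₁ − T_b) = D₂(T₂ − T_b).
93.9·(18.5 − T_b) = 33.0·(31.6 − T_b)
T_b = (93.9·18.5 − 33.0·31.6) / (93.9 − 33.0) = 694.35 / 60.9 = 11.401 °C ≈ 11.4 °C.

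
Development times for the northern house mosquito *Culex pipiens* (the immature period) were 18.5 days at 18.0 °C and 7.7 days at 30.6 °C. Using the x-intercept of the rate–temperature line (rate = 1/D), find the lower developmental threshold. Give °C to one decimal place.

9.0 °C

Equal thermal constants: D₁(T₁ − T_b) = D₂(T₂ − T_b).
18.5·(18.0 − T_b) = 7.7·(30.6 − T_b)
T_b = (18.5·18.0 − 7.7·30.6) / (18.5 − 7.7) = 97.38 / 10.8 = 9.017 °C ≈ 9.0 °C.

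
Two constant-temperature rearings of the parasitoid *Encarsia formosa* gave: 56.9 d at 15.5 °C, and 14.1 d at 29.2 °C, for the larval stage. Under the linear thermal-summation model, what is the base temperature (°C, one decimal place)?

11.0 °C

Linear rate model ⇒ the product D·(T − T_b) is constant across temperatures.
56.9·(15.5 − T_b) = 14.1·(29.2 − T_b)
T_b = (56.9·15.5 − 14.1·29.2) / (56.9 − 14.1) = 470.23 / 42.8 = 10.987 °C ≈ 11.0 °C.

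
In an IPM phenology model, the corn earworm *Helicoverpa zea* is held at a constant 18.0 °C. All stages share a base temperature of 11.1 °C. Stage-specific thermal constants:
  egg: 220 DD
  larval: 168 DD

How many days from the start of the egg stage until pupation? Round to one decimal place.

Daily accumulation at 18.0 °C = 18.0 − 11.1 = 6.9 DD/day.
Total K = 220 + 168 = 388 DD.
Total duration = 388 / 6.9 = 56.232 ≈ 56.2 days.

56.2 days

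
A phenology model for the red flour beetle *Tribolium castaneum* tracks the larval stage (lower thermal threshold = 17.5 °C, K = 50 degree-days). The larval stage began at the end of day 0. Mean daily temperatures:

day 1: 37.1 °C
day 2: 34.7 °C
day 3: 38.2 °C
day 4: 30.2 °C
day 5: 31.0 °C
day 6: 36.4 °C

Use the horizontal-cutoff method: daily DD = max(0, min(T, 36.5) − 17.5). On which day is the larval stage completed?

day 3

Daily DD above 17.5 °C (capped at 19.0): 19.0, 17.2, 19.0, 12.7, 13.5, 18.9.
Cumulative: 19.0, 36.2, 55.2, 67.9, 81.4, 100.3.
The total first reaches 50 DD on day 3.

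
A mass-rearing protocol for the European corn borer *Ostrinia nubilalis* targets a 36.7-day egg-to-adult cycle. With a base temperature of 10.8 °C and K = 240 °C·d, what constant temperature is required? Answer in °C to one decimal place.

Required daily accumulation = 240 / 36.7 = 6.540 DD/day.
T = T_base + 6.540 = 10.8 + 6.540 = 17.340 ≈ 17.3 °C.

17.3 °C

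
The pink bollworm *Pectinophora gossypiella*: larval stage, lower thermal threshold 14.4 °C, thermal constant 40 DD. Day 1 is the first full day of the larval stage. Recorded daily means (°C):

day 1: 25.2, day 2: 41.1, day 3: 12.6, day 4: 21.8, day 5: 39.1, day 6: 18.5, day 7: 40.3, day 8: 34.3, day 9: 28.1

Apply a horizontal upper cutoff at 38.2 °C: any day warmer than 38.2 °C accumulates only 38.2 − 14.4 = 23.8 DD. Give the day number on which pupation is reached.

Daily DD above 14.4 °C (capped at 23.8): 10.8, 23.8, 0.0, 7.4, 23.8, 4.1, 23.8, 19.9, 13.7.
Cumulative: 10.8, 34.6, 34.6, 42.0, 65.8, 69.9, 93.7, 113.6, 127.3.
The total first reaches 40 DD on day 4.

day 4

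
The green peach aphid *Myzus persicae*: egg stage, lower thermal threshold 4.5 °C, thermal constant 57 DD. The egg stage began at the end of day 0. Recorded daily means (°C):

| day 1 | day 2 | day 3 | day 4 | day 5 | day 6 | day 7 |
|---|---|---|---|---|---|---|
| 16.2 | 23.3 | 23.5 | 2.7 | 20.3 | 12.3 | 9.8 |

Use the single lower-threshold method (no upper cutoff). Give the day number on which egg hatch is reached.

day 5

Daily DD above 4.5 °C: 11.7, 18.8, 19.0, 0.0, 15.8, 7.8, 5.3.
Cumulative: 11.7, 30.5, 49.5, 49.5, 65.3, 73.1, 78.4.
The total first reaches 57 DD on day 5.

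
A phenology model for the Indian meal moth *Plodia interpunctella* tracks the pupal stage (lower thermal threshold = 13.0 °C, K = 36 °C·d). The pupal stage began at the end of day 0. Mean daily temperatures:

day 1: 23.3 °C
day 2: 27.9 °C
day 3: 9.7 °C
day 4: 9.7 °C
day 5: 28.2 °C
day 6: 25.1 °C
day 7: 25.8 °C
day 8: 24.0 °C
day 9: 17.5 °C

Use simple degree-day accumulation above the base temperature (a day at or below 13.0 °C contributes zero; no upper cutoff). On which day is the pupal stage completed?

Daily DD above 13.0 °C: 10.3, 14.9, 0.0, 0.0, 15.2, 12.1, 12.8, 11.0, 4.5.
Cumulative: 10.3, 25.2, 25.2, 25.2, 40.4, 52.5, 65.3, 76.3, 80.8.
The total first reaches 36 DD on day 5.

day 5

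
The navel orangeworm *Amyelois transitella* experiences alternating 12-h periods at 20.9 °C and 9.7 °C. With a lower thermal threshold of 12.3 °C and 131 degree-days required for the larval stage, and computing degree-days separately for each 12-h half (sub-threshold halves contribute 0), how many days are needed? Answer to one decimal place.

30.5 days

Day half: max(0, 20.9 − 12.3) × 0.5 = 8.6 × 0.5 = 4.30 DD.
Night half: max(0, 9.7 − 12.3) × 0.5 = 0.0 × 0.5 = 0.00 DD.
Per 24 h: 4.30 DD/day.
Duration = 131 / 4.30 = 30.465 ≈ 30.5 days.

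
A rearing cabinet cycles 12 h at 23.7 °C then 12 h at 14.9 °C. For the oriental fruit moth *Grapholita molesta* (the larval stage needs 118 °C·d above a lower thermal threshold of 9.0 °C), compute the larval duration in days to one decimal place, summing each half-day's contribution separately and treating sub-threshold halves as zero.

Day half: max(0, 23.7 − 9.0) × 0.5 = 14.7 × 0.5 = 7.35 DD.
Night half: max(0, 14.9 − 9.0) × 0.5 = 5.9 × 0.5 = 2.95 DD.
Per 24 h: 10.30 DD/day.
Duration = 118 / 10.30 = 11.456 ≈ 11.5 days.

11.5 days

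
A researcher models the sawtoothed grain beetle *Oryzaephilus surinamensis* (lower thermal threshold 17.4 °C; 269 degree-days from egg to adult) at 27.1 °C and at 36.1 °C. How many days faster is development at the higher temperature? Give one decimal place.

13.3 days

At 27.1 °C: 269 / (27.1 − 17.4) = 269 / 9.7 = 27.732 d.
At 36.1 °C: 269 / (36.1 − 17.4) = 269 / 18.7 = 14.385 d.
Difference = |27.732 − 14.385| = 13.347 ≈ 13.3 days.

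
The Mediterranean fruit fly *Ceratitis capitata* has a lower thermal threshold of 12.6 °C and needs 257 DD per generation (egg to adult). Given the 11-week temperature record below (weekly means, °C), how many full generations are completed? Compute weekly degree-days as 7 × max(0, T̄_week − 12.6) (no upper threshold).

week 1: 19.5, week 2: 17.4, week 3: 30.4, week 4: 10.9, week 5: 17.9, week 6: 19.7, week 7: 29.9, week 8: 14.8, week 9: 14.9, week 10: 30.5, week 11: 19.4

2 generations

Weekly DD (7 × max(0, T̄ − 12.6)): 48.3, 33.6, 124.6, 0.0, 37.1, 49.7, 121.1, 15.4, 16.1, 125.3, 47.6.
Season total = 618.8 DD.
Complete generations = ⌊618.8 / 257⌋ = 2.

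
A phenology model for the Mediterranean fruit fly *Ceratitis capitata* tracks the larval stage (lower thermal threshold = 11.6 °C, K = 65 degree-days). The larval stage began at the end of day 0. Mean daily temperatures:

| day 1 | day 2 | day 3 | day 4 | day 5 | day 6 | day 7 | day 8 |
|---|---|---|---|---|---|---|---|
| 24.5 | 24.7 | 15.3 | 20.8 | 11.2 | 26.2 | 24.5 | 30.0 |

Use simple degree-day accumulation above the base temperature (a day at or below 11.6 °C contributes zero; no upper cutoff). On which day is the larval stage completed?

Daily DD above 11.6 °C: 12.9, 13.1, 3.7, 9.2, 0.0, 14.6, 12.9, 18.4.
Cumulative: 12.9, 26.0, 29.7, 38.9, 38.9, 53.5, 66.4, 84.8.
The total first reaches 65 DD on day 7.

day 7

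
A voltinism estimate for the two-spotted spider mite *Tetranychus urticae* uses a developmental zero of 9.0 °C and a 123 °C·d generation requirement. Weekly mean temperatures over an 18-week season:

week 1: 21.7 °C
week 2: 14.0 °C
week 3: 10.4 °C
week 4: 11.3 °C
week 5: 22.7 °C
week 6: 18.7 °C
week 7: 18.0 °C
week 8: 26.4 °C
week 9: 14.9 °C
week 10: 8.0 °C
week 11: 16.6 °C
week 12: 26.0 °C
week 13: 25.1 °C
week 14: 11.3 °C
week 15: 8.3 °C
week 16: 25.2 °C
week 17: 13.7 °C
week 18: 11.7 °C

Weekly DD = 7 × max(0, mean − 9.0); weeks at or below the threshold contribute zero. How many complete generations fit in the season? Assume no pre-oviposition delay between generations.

Weekly DD (7 × max(0, T̄ − 9.0)): 88.9, 35.0, 9.8, 16.1, 95.9, 67.9, 63.0, 121.8, 41.3, 0.0, 53.2, 119.0, 112.7, 16.1, 0.0, 113.4, 32.9, 18.9.
Season total = 1005.9 DD.
Complete generations = ⌊1005.9 / 123⌋ = 8.

8 generations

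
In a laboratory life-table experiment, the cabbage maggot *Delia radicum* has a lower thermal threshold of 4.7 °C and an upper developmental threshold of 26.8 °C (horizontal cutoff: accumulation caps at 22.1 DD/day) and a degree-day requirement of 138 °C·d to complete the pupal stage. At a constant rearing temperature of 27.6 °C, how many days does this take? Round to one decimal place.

Temperature 27.6 °C exceeds the upper threshold, so daily accumulation caps at 26.8 − 4.7 = 22.1 DD/day.
Duration = 138 / 22.1 = 6.244 ≈ 6.2 days.

6.2 days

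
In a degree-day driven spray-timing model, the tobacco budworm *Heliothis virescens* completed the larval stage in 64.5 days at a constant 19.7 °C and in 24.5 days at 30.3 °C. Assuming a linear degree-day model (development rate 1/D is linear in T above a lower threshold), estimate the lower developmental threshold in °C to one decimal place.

Linear rate model ⇒ the product D·(T − T_b) is constant across temperatures.
64.5·(19.7 − T_b) = 24.5·(30.3 − T_b)
T_b = (64.5·19.7 − 24.5·30.3) / (64.5 − 24.5) = 528.30 / 40.0 = 13.207 °C ≈ 13.2 °C.

13.2 °C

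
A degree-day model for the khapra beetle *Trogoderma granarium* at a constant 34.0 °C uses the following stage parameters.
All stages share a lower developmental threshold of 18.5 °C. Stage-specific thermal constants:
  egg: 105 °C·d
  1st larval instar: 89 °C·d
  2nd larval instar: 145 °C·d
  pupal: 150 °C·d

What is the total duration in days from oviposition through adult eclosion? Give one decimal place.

Daily accumulation at 34.0 °C = 34.0 − 18.5 = 15.5 DD/day.
Total K = 105 + 89 + 145 + 150 = 489 DD.
Total duration = 489 / 15.5 = 31.548 ≈ 31.5 days.

31.5 days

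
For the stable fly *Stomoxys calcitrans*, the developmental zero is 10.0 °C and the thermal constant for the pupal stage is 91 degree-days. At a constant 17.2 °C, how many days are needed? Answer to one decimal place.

12.6 days

Daily accumulation = 17.2 − 10.0 = 7.2 DD/day.
Duration = 91 / 7.2 = 12.639 ≈ 12.6 days.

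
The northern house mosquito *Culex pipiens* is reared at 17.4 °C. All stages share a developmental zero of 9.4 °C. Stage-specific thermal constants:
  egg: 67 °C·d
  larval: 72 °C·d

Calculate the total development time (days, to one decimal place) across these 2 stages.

Daily accumulation at 17.4 °C = 17.4 − 9.4 = 8.0 DD/day.
Total K = 67 + 72 = 139 DD.
Total duration = 139 / 8.0 = 17.375 ≈ 17.4 days.

17.4 days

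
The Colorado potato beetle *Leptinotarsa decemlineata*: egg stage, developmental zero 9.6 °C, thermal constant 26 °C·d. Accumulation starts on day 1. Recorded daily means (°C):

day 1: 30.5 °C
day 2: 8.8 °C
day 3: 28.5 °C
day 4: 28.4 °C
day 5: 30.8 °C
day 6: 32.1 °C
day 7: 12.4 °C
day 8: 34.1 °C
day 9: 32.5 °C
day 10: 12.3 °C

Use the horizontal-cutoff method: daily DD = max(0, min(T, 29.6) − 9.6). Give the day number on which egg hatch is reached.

Daily DD above 9.6 °C (capped at 20.0): 20.0, 0.0, 18.9, 18.8, 20.0, 20.0, 2.8, 20.0, 20.0, 2.7.
Cumulative: 20.0, 20.0, 38.9, 57.7, 77.7, 97.7, 100.5, 120.5, 140.5, 143.2.
The total first reaches 26 DD on day 3.

day 3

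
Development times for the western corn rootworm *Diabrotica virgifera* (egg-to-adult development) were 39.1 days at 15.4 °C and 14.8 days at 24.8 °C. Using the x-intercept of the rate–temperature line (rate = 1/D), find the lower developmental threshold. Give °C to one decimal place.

9.7 °C

Under the model K = D·(T − T_b), so D₁·(T₁ − T_b) = D₂·(T₂ − T_b).
39.1·(15.4 − T_b) = 14.8·(24.8 − T_b)
T_b = (39.1·15.4 − 14.8·24.8) / (39.1 − 14.8) = 235.10 / 24.3 = 9.675 °C ≈ 9.7 °C.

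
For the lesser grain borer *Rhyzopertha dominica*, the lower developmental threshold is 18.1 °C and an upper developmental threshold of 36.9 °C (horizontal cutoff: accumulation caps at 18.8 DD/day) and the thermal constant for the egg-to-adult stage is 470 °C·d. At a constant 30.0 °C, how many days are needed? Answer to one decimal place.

Daily accumulation = 30.0 − 18.1 = 11.9 DD/day.
Duration = 470 / 11.9 = 39.496 ≈ 39.5 days.

39.5 days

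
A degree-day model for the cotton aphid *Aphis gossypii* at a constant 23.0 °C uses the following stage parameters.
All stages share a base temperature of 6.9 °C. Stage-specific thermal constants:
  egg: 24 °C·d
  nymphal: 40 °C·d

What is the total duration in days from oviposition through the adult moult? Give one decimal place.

Daily accumulation at 23.0 °C = 23.0 − 6.9 = 16.1 DD/day.
Total K = 24 + 40 = 64 DD.
Total duration = 64 / 16.1 = 3.975 ≈ 4.0 days.

4.0 days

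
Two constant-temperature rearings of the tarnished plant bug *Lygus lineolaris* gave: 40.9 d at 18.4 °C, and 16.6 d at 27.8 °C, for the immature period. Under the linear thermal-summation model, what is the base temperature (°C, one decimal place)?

Linear rate model ⇒ the product D·(T − T_b) is constant across temperatures.
40.9·(18.4 − T_b) = 16.6·(27.8 − T_b)
T_b = (40.9·18.4 − 16.6·27.8) / (40.9 − 16.6) = 291.08 / 24.3 = 11.979 °C ≈ 12.0 °C.

12.0 °C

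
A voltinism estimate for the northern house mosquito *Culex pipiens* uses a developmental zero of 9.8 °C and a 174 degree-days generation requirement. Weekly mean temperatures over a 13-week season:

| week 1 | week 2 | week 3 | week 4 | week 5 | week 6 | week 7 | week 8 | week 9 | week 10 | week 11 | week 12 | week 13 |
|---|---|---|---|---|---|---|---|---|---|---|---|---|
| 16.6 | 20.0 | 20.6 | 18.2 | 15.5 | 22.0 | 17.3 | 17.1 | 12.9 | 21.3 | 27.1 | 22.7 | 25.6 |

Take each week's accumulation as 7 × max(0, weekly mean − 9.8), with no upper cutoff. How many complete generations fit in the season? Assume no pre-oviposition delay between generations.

Weekly DD (7 × max(0, T̄ − 9.8)): 47.6, 71.4, 75.6, 58.8, 39.9, 85.4, 52.5, 51.1, 21.7, 80.5, 121.1, 90.3, 110.6.
Season total = 906.5 DD.
Complete generations = ⌊906.5 / 174⌋ = 5.

5 generations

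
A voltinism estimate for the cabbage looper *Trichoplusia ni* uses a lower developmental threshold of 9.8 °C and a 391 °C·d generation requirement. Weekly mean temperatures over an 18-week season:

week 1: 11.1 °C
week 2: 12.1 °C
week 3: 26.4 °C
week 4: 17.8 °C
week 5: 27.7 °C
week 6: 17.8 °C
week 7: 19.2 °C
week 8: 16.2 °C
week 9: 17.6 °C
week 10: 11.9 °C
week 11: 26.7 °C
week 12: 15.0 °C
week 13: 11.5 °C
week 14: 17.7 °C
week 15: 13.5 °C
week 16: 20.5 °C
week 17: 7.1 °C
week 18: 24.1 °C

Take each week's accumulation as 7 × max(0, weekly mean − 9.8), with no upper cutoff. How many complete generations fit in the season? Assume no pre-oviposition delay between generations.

Weekly DD (7 × max(0, T̄ − 9.8)): 9.1, 16.1, 116.2, 56.0, 125.3, 56.0, 65.8, 44.8, 54.6, 14.7, 118.3, 36.4, 11.9, 55.3, 25.9, 74.9, 0.0, 100.1.
Season total = 981.4 DD.
Complete generations = ⌊981.4 / 391⌋ = 2.

2 generations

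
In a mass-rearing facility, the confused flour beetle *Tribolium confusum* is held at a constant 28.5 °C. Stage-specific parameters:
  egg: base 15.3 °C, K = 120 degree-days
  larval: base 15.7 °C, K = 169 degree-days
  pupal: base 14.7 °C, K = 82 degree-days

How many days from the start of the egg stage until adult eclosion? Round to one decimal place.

28.2 days

egg: 120 / (28.5 − 15.3) = 120 / 13.2 = 9.091 d.
larval: 169 / (28.5 − 15.7) = 169 / 12.8 = 13.203 d.
pupal: 82 / (28.5 − 14.7) = 82 / 13.8 = 5.942 d.
Sum = 28.236 ≈ 28.2 days.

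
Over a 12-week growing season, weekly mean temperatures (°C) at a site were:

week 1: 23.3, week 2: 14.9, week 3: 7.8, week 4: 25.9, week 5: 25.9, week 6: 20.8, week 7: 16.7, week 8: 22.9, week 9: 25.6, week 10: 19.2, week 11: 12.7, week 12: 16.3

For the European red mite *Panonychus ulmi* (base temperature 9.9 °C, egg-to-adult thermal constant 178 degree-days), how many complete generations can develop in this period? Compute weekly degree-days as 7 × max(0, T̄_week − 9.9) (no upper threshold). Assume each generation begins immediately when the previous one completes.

Weekly DD (7 × max(0, T̄ − 9.9)): 93.8, 35.0, 0.0, 112.0, 112.0, 76.3, 47.6, 91.0, 109.9, 65.1, 19.6, 44.8.
Season total = 807.1 DD.
Complete generations = ⌊807.1 / 178⌋ = 4.

4 generations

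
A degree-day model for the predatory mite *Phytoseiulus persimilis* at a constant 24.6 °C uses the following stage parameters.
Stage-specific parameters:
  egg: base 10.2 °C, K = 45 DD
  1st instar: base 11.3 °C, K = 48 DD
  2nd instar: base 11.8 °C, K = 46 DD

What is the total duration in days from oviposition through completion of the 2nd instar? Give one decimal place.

10.3 days

egg: 45 / (24.6 − 10.2) = 45 / 14.4 = 3.125 d.
1st instar: 48 / (24.6 − 11.3) = 48 / 13.3 = 3.609 d.
2nd instar: 46 / (24.6 − 11.8) = 46 / 12.8 = 3.594 d.
Sum = 10.328 ≈ 10.3 days.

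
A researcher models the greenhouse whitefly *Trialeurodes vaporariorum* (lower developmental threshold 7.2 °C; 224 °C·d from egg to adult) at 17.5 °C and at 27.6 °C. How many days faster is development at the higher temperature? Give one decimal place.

10.8 days

At 17.5 °C: 224 / (17.5 − 7.2) = 224 / 10.3 = 21.748 d.
At 27.6 °C: 224 / (27.6 − 7.2) = 224 / 20.4 = 10.980 d.
Difference = |21.748 − 10.980| = 10.767 ≈ 10.8 days.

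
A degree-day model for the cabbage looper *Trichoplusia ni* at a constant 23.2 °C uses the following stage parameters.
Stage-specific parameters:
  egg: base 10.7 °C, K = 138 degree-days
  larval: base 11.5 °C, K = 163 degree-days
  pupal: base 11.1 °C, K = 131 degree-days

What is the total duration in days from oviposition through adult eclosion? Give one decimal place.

egg: 138 / (23.2 − 10.7) = 138 / 12.5 = 11.040 d.
larval: 163 / (23.2 − 11.5) = 163 / 11.7 = 13.932 d.
pupal: 131 / (23.2 − 11.1) = 131 / 12.1 = 10.826 d.
Sum = 35.798 ≈ 35.8 days.

35.8 days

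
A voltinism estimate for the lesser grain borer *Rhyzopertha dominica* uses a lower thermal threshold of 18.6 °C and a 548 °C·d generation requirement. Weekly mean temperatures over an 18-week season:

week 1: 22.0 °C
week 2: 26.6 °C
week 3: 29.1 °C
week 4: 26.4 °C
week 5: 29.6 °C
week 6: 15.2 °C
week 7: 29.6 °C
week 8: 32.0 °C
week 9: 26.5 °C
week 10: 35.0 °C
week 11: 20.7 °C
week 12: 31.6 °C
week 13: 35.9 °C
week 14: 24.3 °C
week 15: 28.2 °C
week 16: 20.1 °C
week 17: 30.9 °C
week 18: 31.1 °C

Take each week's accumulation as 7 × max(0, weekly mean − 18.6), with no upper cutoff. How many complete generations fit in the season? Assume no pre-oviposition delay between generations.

2 generations

Weekly DD (7 × max(0, T̄ − 18.6)): 23.8, 56.0, 73.5, 54.6, 77.0, 0.0, 77.0, 93.8, 55.3, 114.8, 14.7, 91.0, 121.1, 39.9, 67.2, 10.5, 86.1, 87.5.
Season total = 1143.8 DD.
Complete generations = ⌊1143.8 / 548⌋ = 2.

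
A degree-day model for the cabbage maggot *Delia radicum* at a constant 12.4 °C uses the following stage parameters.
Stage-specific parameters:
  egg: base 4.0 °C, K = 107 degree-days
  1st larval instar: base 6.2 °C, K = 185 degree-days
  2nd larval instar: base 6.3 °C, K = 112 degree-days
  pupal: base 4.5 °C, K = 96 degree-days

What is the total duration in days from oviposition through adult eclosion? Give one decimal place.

egg: 107 / (12.4 − 4.0) = 107 / 8.4 = 12.738 d.
1st larval instar: 185 / (12.4 − 6.2) = 185 / 6.2 = 29.839 d.
2nd larval instar: 112 / (12.4 − 6.3) = 112 / 6.1 = 18.361 d.
pupal: 96 / (12.4 − 4.5) = 96 / 7.9 = 12.152 d.
Sum = 73.089 ≈ 73.1 days.

73.1 days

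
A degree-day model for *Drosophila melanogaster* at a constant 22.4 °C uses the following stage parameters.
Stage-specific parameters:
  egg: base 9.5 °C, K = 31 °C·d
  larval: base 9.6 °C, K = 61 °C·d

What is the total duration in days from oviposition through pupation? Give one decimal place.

egg: 31 / (22.4 − 9.5) = 31 / 12.9 = 2.403 d.
larval: 61 / (22.4 − 9.6) = 61 / 12.8 = 4.766 d.
Sum = 7.169 ≈ 7.2 days.

7.2 days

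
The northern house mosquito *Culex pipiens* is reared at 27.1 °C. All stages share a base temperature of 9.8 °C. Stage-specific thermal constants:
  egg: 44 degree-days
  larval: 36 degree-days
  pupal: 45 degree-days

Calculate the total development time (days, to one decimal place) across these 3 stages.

Daily accumulation at 27.1 °C = 27.1 − 9.8 = 17.3 DD/day.
Total K = 44 + 36 + 45 = 125 DD.
Total duration = 125 / 17.3 = 7.225 ≈ 7.2 days.

7.2 days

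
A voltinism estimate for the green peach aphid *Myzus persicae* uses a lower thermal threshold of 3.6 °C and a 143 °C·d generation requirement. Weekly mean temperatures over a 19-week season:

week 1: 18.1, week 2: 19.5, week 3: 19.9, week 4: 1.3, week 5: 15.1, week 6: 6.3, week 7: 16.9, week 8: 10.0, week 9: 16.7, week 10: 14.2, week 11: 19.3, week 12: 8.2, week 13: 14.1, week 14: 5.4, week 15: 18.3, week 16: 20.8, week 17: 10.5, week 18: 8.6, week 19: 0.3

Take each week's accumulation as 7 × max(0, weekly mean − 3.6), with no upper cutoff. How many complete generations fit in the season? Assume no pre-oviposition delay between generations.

8 generations

Weekly DD (7 × max(0, T̄ − 3.6)): 101.5, 111.3, 114.1, 0.0, 80.5, 18.9, 93.1, 44.8, 91.7, 74.2, 109.9, 32.2, 73.5, 12.6, 102.9, 120.4, 48.3, 35.0, 0.0.
Season total = 1264.9 DD.
Complete generations = ⌊1264.9 / 143⌋ = 8.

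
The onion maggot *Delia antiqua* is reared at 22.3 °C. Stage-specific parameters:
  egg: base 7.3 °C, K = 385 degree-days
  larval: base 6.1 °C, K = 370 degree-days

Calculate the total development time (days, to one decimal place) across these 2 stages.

egg: 385 / (22.3 − 7.3) = 385 / 15.0 = 25.667 d.
larval: 370 / (22.3 − 6.1) = 370 / 16.2 = 22.840 d.
Sum = 48.506 ≈ 48.5 days.

48.5 days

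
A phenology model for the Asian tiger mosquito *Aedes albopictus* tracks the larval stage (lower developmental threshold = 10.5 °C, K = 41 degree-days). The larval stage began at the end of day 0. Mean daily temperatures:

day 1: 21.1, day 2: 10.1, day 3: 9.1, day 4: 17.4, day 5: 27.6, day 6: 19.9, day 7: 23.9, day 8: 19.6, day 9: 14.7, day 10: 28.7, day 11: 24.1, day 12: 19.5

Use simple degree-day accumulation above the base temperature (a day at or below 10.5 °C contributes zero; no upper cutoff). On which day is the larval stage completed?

day 6

Daily DD above 10.5 °C: 10.6, 0.0, 0.0, 6.9, 17.1, 9.4, 13.4, 9.1, 4.2, 18.2, 13.6, 9.0.
Cumulative: 10.6, 10.6, 10.6, 17.5, 34.6, 44.0, 57.4, 66.5, 70.7, 88.9, 102.5, 111.5.
The total first reaches 41 DD on day 6.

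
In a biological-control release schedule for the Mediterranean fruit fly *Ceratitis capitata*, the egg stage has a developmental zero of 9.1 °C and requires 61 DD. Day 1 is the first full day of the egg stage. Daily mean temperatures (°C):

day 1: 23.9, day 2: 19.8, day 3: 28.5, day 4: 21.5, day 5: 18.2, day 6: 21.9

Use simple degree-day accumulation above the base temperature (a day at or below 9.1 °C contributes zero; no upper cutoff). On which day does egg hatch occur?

day 5

Daily DD above 9.1 °C: 14.8, 10.7, 19.4, 12.4, 9.1, 12.8.
Cumulative: 14.8, 25.5, 44.9, 57.3, 66.4, 79.2.
The total first reaches 61 DD on day 5.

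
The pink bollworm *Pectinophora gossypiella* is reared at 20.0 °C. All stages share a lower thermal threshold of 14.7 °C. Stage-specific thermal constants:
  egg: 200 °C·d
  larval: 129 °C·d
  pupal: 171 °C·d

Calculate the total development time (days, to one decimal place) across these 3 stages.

94.3 days

Daily accumulation at 20.0 °C = 20.0 − 14.7 = 5.3 DD/day.
Total K = 200 + 129 + 171 = 500 DD.
Total duration = 500 / 5.3 = 94.340 ≈ 94.3 days.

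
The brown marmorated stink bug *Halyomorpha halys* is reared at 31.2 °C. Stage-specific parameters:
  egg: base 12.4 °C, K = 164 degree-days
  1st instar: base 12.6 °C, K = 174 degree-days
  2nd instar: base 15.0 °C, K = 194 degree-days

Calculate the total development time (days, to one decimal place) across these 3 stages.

30.1 days

egg: 164 / (31.2 − 12.4) = 164 / 18.8 = 8.723 d.
1st instar: 174 / (31.2 − 12.6) = 174 / 18.6 = 9.355 d.
2nd instar: 194 / (31.2 − 15.0) = 194 / 16.2 = 11.975 d.
Sum = 30.054 ≈ 30.1 days.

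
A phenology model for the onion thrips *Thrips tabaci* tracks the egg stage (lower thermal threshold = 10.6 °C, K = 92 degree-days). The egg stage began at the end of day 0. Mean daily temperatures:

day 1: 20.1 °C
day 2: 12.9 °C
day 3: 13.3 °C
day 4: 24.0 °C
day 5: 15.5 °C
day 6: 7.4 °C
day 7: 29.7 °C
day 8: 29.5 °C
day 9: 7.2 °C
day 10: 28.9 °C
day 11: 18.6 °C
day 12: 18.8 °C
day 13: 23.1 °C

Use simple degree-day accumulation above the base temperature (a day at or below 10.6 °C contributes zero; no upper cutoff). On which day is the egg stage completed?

Daily DD above 10.6 °C: 9.5, 2.3, 2.7, 13.4, 4.9, 0.0, 19.1, 18.9, 0.0, 18.3, 8.0, 8.2, 12.5.
Cumulative: 9.5, 11.8, 14.5, 27.9, 32.8, 32.8, 51.9, 70.8, 70.8, 89.1, 97.1, 105.3, 117.8.
The total first reaches 92 DD on day 11.

day 11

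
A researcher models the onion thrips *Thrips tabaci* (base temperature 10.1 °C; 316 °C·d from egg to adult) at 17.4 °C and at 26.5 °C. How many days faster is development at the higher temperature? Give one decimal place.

At 17.4 °C: 316 / (17.4 − 10.1) = 316 / 7.3 = 43.288 d.
At 26.5 °C: 316 / (26.5 − 10.1) = 316 / 16.4 = 19.268 d.
Difference = |43.288 − 19.268| = 24.019 ≈ 24.0 days.

24.0 days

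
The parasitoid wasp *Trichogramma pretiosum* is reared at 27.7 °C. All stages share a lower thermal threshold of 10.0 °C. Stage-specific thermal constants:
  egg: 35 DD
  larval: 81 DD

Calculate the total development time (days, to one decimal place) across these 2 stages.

6.6 days

Daily accumulation at 27.7 °C = 27.7 − 10.0 = 17.7 DD/day.
Total K = 35 + 81 = 116 DD.
Total duration = 116 / 17.7 = 6.554 ≈ 6.6 days.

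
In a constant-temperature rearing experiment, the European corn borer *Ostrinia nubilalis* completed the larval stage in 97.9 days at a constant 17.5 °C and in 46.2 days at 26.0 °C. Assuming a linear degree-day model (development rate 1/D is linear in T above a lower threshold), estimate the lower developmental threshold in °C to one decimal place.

9.9 °C

Under the model K = D·(T − T_b), so D₁·(T₁ − T_b) = D₂·(T₂ − T_b).
97.9·(17.5 − T_b) = 46.2·(26.0 − T_b)
T_b = (97.9·17.5 − 46.2·26.0) / (97.9 − 46.2) = 512.05 / 51.7 = 9.904 °C ≈ 9.9 °C.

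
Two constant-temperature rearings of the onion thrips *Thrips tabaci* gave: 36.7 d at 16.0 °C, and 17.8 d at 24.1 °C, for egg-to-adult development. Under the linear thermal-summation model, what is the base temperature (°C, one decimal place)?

Under the model K = D·(T − T_b), so D₁·(T₁ − T_b) = D₂·(T₂ − T_b).
36.7·(16.0 − T_b) = 17.8·(24.1 − T_b)
T_b = (36.7·16.0 − 17.8·24.1) / (36.7 − 17.8) = 158.22 / 18.9 = 8.371 °C ≈ 8.4 °C.

8.4 °C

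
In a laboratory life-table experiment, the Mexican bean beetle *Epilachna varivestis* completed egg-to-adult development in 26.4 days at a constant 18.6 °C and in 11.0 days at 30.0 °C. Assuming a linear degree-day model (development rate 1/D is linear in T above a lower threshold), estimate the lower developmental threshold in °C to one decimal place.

10.5 °C

Equal thermal constants: D₁(T₁ − T_b) = D₂(T₂ − T_b).
26.4·(18.6 − T_b) = 11.0·(30.0 − T_b)
T_b = (26.4·18.6 − 11.0·30.0) / (26.4 − 11.0) = 161.04 / 15.4 = 10.457 °C ≈ 10.5 °C.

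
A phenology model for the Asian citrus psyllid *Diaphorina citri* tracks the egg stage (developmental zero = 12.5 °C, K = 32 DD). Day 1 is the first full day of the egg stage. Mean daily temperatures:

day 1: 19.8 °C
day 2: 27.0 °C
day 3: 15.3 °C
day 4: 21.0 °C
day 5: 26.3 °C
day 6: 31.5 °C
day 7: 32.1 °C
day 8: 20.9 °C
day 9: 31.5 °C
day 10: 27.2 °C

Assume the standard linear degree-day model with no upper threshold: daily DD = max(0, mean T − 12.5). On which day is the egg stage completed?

day 4

Daily DD above 12.5 °C: 7.3, 14.5, 2.8, 8.5, 13.8, 19.0, 19.6, 8.4, 19.0, 14.7.
Cumulative: 7.3, 21.8, 24.6, 33.1, 46.9, 65.9, 85.5, 93.9, 112.9, 127.6.
The total first reaches 32 DD on day 4.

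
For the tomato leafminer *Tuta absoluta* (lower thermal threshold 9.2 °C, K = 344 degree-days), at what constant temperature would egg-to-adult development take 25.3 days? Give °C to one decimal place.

22.8 °C

Required daily accumulation = 344 / 25.3 = 13.597 DD/day.
T = T_base + 13.597 = 9.2 + 13.597 = 22.797 ≈ 22.8 °C.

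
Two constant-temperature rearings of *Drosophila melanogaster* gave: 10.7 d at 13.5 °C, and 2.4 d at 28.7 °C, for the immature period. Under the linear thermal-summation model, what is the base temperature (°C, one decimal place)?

9.1 °C

Linear rate model ⇒ the product D·(T − T_b) is constant across temperatures.
10.7·(13.5 − T_b) = 2.4·(28.7 − T_b)
T_b = (10.7·13.5 − 2.4·28.7) / (10.7 − 2.4) = 75.57 / 8.3 = 9.105 °C ≈ 9.1 °C.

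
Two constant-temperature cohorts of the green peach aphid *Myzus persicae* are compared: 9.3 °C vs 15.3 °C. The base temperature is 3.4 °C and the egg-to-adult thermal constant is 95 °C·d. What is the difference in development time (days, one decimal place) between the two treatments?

8.1 days

At 9.3 °C: 95 / (9.3 − 3.4) = 95 / 5.9 = 16.102 d.
At 15.3 °C: 95 / (15.3 − 3.4) = 95 / 11.9 = 7.983 d.
Difference = |16.102 − 7.983| = 8.119 ≈ 8.1 days.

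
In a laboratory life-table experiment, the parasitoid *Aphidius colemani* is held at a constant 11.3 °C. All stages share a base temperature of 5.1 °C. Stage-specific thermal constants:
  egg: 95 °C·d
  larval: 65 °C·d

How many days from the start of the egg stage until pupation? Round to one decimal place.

25.8 days

Daily accumulation at 11.3 °C = 11.3 − 5.1 = 6.2 DD/day.
Total K = 95 + 65 = 160 DD.
Total duration = 160 / 6.2 = 25.806 ≈ 25.8 days.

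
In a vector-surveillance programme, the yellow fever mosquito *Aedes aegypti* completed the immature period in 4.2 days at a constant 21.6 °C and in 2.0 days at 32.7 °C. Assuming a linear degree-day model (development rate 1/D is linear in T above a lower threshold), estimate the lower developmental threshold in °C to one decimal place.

Equal thermal constants: D₁(T₁ − T_b) = D₂(T₂ − T_b).
4.2·(21.6 − T_b) = 2.0·(32.7 − T_b)
T_b = (4.2·21.6 − 2.0·32.7) / (4.2 − 2.0) = 25.32 / 2.2 = 11.509 °C ≈ 11.5 °C.

11.5 °C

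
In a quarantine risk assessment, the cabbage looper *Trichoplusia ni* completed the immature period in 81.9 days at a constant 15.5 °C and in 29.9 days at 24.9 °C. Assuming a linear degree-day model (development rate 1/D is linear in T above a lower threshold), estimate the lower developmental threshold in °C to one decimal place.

Linear rate model ⇒ the product D·(T − T_b) is constant across temperatures.
81.9·(15.5 − T_b) = 29.9·(24.9 − T_b)
T_b = (81.9·15.5 − 29.9·24.9) / (81.9 − 29.9) = 524.94 / 52.0 = 10.095 °C ≈ 10.1 °C.

10.1 °C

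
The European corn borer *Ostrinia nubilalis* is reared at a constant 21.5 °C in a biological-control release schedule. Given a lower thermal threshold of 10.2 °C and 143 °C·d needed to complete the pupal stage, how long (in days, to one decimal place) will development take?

12.7 days

Daily accumulation = 21.5 − 10.2 = 11.3 DD/day.
Duration = 143 / 11.3 = 12.655 ≈ 12.7 days.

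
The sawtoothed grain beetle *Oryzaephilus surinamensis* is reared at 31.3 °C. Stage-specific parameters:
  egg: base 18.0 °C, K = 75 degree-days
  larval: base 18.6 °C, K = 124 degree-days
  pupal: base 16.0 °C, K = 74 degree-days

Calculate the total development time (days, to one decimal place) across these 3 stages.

20.2 days

egg: 75 / (31.3 − 18.0) = 75 / 13.3 = 5.639 d.
larval: 124 / (31.3 − 18.6) = 124 / 12.7 = 9.764 d.
pupal: 74 / (31.3 − 16.0) = 74 / 15.3 = 4.837 d.
Sum = 20.239 ≈ 20.2 days.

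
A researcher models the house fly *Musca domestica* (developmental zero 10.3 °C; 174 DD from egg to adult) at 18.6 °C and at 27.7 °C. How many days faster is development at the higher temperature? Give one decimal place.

At 18.6 °C: 174 / (18.6 − 10.3) = 174 / 8.3 = 20.964 d.
At 27.7 °C: 174 / (27.7 − 10.3) = 174 / 17.4 = 10.000 d.
Difference = |20.964 − 10.000| = 10.964 ≈ 11.0 days.

11.0 days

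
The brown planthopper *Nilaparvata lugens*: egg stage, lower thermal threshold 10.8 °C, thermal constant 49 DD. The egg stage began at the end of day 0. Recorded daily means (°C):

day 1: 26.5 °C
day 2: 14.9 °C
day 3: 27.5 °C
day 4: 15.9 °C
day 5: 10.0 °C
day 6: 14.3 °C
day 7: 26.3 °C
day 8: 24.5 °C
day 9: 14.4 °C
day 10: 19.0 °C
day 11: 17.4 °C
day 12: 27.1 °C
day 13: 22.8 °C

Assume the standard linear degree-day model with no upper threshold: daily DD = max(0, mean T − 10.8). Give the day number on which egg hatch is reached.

day 7

Daily DD above 10.8 °C: 15.7, 4.1, 16.7, 5.1, 0.0, 3.5, 15.5, 13.7, 3.6, 8.2, 6.6, 16.3, 12.0.
Cumulative: 15.7, 19.8, 36.5, 41.6, 41.6, 45.1, 60.6, 74.3, 77.9, 86.1, 92.7, 109.0, 121.0.
The total first reaches 49 DD on day 7.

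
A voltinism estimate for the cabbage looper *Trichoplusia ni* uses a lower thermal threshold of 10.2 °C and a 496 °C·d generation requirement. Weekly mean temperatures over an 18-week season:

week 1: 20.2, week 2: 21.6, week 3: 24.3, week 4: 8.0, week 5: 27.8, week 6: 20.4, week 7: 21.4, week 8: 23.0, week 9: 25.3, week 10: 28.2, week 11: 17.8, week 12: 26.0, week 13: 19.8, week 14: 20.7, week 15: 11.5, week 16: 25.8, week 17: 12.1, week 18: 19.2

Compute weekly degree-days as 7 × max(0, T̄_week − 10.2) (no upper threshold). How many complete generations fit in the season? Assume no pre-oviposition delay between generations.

2 generations

Weekly DD (7 × max(0, T̄ − 10.2)): 70.0, 79.8, 98.7, 0.0, 123.2, 71.4, 78.4, 89.6, 105.7, 126.0, 53.2, 110.6, 67.2, 73.5, 9.1, 109.2, 13.3, 63.0.
Season total = 1341.9 DD.
Complete generations = ⌊1341.9 / 496⌋ = 2.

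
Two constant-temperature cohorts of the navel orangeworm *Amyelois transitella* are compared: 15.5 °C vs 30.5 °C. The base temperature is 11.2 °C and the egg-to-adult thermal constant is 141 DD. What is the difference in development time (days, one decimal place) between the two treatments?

25.5 days

At 15.5 °C: 141 / (15.5 − 11.2) = 141 / 4.3 = 32.791 d.
At 30.5 °C: 141 / (30.5 − 11.2) = 141 / 19.3 = 7.306 d.
Difference = |32.791 − 7.306| = 25.485 ≈ 25.5 days.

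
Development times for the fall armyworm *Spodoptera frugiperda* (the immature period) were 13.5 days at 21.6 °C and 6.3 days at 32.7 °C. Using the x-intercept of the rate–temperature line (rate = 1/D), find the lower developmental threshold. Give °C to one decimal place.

Under the model K = D·(T − T_b), so D₁·(T₁ − T_b) = D₂·(T₂ − T_b).
13.5·(21.6 − T_b) = 6.3·(32.7 − T_b)
T_b = (13.5·21.6 − 6.3·32.7) / (13.5 − 6.3) = 85.59 / 7.2 = 11.888 °C ≈ 11.9 °C.

11.9 °C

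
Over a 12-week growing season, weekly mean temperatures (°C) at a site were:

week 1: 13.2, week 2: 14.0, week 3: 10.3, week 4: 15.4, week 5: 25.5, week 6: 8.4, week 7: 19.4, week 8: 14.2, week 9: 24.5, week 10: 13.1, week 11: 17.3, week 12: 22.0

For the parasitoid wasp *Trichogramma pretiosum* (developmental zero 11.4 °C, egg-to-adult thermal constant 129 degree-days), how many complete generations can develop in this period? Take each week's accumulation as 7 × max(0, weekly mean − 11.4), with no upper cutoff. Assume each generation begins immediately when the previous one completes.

3 generations

Weekly DD (7 × max(0, T̄ − 11.4)): 12.6, 18.2, 0.0, 28.0, 98.7, 0.0, 56.0, 19.6, 91.7, 11.9, 41.3, 74.2.
Season total = 452.2 DD.
Complete generations = ⌊452.2 / 129⌋ = 3.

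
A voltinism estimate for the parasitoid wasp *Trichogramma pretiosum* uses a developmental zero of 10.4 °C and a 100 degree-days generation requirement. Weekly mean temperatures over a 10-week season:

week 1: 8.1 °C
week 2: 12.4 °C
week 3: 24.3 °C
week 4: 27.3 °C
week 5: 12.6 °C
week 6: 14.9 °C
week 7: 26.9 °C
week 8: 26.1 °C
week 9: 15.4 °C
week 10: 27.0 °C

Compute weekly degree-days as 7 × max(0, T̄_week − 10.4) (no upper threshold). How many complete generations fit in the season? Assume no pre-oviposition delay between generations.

6 generations

Weekly DD (7 × max(0, T̄ − 10.4)): 0.0, 14.0, 97.3, 118.3, 15.4, 31.5, 115.5, 109.9, 35.0, 116.2.
Season total = 653.1 DD.
Complete generations = ⌊653.1 / 100⌋ = 6.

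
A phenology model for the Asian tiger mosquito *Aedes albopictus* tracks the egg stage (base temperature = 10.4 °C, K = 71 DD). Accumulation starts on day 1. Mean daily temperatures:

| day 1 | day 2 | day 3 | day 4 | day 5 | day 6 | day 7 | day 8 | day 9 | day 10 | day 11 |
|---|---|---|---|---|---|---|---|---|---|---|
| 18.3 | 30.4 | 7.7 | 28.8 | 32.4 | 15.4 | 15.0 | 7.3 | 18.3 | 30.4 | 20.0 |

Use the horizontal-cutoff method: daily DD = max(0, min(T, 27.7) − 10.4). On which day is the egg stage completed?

Daily DD above 10.4 °C (capped at 17.3): 7.9, 17.3, 0.0, 17.3, 17.3, 5.0, 4.6, 0.0, 7.9, 17.3, 9.6.
Cumulative: 7.9, 25.2, 25.2, 42.5, 59.8, 64.8, 69.4, 69.4, 77.3, 94.6, 104.2.
The total first reaches 71 DD on day 9.

day 9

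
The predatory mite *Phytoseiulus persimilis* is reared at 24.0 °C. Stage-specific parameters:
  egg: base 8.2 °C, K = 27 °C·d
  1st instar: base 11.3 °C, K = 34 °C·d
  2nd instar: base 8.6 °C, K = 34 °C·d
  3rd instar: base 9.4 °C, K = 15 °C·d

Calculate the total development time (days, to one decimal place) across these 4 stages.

7.6 days

egg: 27 / (24.0 − 8.2) = 27 / 15.8 = 1.709 d.
1st instar: 34 / (24.0 − 11.3) = 34 / 12.7 = 2.677 d.
2nd instar: 34 / (24.0 − 8.6) = 34 / 15.4 = 2.208 d.
3rd instar: 15 / (24.0 − 9.4) = 15 / 14.6 = 1.027 d.
Sum = 7.621 ≈ 7.6 days.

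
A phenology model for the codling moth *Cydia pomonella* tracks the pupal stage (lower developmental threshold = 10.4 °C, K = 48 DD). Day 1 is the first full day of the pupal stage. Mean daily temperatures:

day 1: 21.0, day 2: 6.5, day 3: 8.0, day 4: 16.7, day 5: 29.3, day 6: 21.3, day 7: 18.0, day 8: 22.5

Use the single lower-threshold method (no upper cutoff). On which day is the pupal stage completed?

Daily DD above 10.4 °C: 10.6, 0.0, 0.0, 6.3, 18.9, 10.9, 7.6, 12.1.
Cumulative: 10.6, 10.6, 10.6, 16.9, 35.8, 46.7, 54.3, 66.4.
The total first reaches 48 DD on day 7.

day 7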